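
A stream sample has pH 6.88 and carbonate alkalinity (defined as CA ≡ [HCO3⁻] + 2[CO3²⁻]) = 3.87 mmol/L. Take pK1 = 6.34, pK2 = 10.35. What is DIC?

DIC = 4.98 mmol/L

CA = [HCO3⁻] + 2[CO3²⁻] = (α₁ + 2α₂)·DIC
At pH 6.88: [H⁺]/K1 = 10^-0.54 = 0.28840, K2/[H⁺] = 10^-3.47 = 0.00033884
α₁ = 1/(1 + 0.28840 + 0.00033884) = 1/1.2887 = 0.7760; α₂ = α₁·K2/[H⁺] = 0.0002629
α₁ + 2α₂ = 0.7765
DIC = CA / (α₁ + 2α₂) = 3.87 / 0.7765 = 4.98 mmol/L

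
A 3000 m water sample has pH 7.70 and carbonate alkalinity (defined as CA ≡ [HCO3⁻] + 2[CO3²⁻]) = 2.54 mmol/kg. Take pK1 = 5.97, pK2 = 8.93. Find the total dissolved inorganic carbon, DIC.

CA = [HCO3⁻] + 2[CO3²⁻] = (α₁ + 2α₂)·DIC
At pH 7.70: [H⁺]/K1 = 10^-1.73 = 0.018621, K2/[H⁺] = 10^-1.23 = 0.058884
α₁ = 1/(1 + 0.018621 + 0.058884) = 1/1.0775 = 0.9281; α₂ = α₁·K2/[H⁺] = 0.05465
α₁ + 2α₂ = 1.0374
DIC = CA / (α₁ + 2α₂) = 2.54 / 1.0374 = 2.45 mmol/kg

DIC = 2.45 mmol/kg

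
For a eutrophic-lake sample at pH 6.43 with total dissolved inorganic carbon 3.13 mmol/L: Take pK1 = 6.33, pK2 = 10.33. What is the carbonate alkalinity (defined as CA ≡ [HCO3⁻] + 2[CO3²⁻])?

CA = 1.74 mmol/L

CA = [HCO3⁻] + 2[CO3²⁻] = (α₁ + 2α₂)·DIC
At pH 6.43: [H⁺]/K1 = 10^-0.10 = 0.79433, K2/[H⁺] = 10^-3.90 = 0.00012589
α₁ = 1/(1 + 0.79433 + 0.00012589) = 1/1.7945 = 0.5573; α₂ = α₁·K2/[H⁺] = 7.016×10^-5
α₁ + 2α₂ = 0.5574
CA = 0.5574 × 3.13 = 1.74 mmol/L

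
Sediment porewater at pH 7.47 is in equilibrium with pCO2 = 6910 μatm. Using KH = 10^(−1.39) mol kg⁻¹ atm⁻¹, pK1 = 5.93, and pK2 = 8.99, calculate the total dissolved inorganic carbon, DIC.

[CO2*] = KH · pCO2 = 10^(−1.39) × 6910×10^-6 = 2.815×10^-4 mol/kg
α₀ = 1/(1 + K1/[H⁺] + K1K2/[H⁺]²) = 1/(1 + 10^+1.54 + 10^+0.02) = 0.02723
DIC = [CO2*]/α₀ = 2.815×10^-4 / 0.02723 = 10.3 mmol/kg

DIC = 10.3 mmol/kg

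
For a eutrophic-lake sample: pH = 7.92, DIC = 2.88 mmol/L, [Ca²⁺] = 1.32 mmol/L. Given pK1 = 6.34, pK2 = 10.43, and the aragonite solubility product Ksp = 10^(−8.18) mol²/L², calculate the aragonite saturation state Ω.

Ω = 1.73

α₂ = 1 / (1 + [H⁺]/K2 + [H⁺]²/(K1K2)) = 1 / (1 + 10^+2.51 + 10^+0.93)
   = 1 / (1 + 323.59 + 8.5114) = 1/333.11 = 0.003002
[CO3²⁻] = α₂ × DIC = 0.003002 × 2.88 = 0.008646 mmol/L = 8.646 μmol/L
Ksp = 10^(−8.18) = 6.607×10^-9
Ω = [Ca²⁺][CO3²⁻]/Ksp = (1.32×10^-3)(8.646×10^-6) / 6.607×10^-9 = 1.73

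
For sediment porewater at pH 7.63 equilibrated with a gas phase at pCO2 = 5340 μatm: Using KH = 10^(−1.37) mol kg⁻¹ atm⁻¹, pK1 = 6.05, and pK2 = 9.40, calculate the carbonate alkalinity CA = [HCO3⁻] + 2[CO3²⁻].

CA = 8.95 mmol/kg

[CO2*] = KH · pCO2 = 10^(−1.37) × 5340×10^-6 = 2.278×10^-4 mol/kg
α₀ = 1/(1 + K1/[H⁺] + K1K2/[H⁺]²) = 1/(1 + 10^+1.58 + 10^-0.19) = 0.02521
DIC = [CO2*]/α₀ = 2.278×10^-4 / 0.02521 = 9.035 mmol/kg
CA = (α₁ + 2α₂)·DIC = (0.9585 + 2×0.01628) × 9.035 = 8.95 mmol/kg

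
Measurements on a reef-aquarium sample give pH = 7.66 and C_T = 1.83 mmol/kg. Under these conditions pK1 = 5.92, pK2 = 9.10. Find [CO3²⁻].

[CO3²⁻] = 0.0630 mmol/kg

α₂ = 1 / (1 + [H⁺]/K2 + [H⁺]²/(K1K2)) = 1 / (1 + 10^+1.44 + 10^-0.30)
   = 1 / (1 + 27.542 + 0.50119) = 1/29.043 = 0.03443
[CO3²⁻] = α₂ × DIC = 0.03443 × 1.83 = 0.0630 mmol/kg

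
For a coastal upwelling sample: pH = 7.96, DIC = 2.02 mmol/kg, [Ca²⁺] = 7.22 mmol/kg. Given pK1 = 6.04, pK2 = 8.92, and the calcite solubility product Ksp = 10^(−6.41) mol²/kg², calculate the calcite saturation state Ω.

α₂ = 1 / (1 + [H⁺]/K2 + [H⁺]²/(K1K2)) = 1 / (1 + 10^+0.96 + 10^-0.96)
   = 1 / (1 + 9.1201 + 0.10965) = 1/10.230 = 0.09775
[CO3²⁻] = α₂ × DIC = 0.09775 × 2.02 = 0.1975 mmol/kg
Ksp = 10^(−6.41) = 3.890×10^-7
Ω = [Ca²⁺][CO3²⁻]/Ksp = (7.22×10^-3)(1.975×10^-4) / 3.890×10^-7 = 3.66

Ω = 3.66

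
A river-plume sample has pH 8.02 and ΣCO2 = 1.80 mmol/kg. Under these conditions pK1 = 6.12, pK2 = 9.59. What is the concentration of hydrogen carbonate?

[HCO3⁻] = 1.73 mmol/kg

α₁ = 1 / (1 + [H⁺]/K1 + K2/[H⁺]) = 1 / (1 + 10^-1.90 + 10^-1.57)
   = 1 / (1 + 0.012589 + 0.026915) = 1/1.0395 = 0.9620
[HCO3⁻] = α₁ × DIC = 0.9620 × 1.80 = 1.73 mmol/kg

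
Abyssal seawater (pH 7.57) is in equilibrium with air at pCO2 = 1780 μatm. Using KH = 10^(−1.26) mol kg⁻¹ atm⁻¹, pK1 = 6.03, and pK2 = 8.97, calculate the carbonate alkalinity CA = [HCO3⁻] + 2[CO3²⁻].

CA = 3.66 mmol/kg

[CO2*] = KH · pCO2 = 10^(−1.26) × 1780×10^-6 = 9.782×10^-5 mol/kg
α₀ = 1/(1 + K1/[H⁺] + K1K2/[H⁺]²) = 1/(1 + 10^+1.54 + 10^+0.14) = 0.02699
DIC = [CO2*]/α₀ = 9.782×10^-5 / 0.02699 = 3.625 mmol/kg
CA = (α₁ + 2α₂)·DIC = (0.9358 + 2×0.03725) × 3.625 = 3.66 mmol/kg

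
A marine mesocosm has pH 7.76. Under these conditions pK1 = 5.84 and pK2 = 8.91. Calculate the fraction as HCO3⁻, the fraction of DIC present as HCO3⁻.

α₁ = 0.924

α₁ = 1 / (1 + [H⁺]/K1 + K2/[H⁺]) = 1 / (1 + 10^-1.92 + 10^-1.15)
   = 1 / (1 + 0.012023 + 0.070795) = 1/1.0828 = 0.9235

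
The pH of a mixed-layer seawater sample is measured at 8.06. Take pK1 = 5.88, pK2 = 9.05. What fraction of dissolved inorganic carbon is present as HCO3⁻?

α₁ = 0.902

α₁ = 1 / (1 + [H⁺]/K1 + K2/[H⁺]) = 1 / (1 + 10^-2.18 + 10^-0.99)
   = 1 / (1 + 0.0066069 + 0.10233) = 1/1.1089 = 0.9018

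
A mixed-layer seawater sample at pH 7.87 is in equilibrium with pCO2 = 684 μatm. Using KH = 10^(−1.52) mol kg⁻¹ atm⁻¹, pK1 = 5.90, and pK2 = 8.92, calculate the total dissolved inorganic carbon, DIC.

[CO2*] = KH · pCO2 = 10^(−1.52) × 684×10^-6 = 2.066×10^-5 mol/kg
α₀ = 1/(1 + K1/[H⁺] + K1K2/[H⁺]²) = 1/(1 + 10^+1.97 + 10^+0.92) = 0.009742
DIC = [CO2*]/α₀ = 2.066×10^-5 / 0.009742 = 2.12 mmol/kg

DIC = 2.12 mmol/kg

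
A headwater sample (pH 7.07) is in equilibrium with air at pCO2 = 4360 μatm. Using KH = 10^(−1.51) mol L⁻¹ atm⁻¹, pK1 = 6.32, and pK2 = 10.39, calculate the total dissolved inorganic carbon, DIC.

DIC = 0.893 mmol/L

[CO2*] = KH · pCO2 = 10^(−1.51) × 4360×10^-6 = 1.347×10^-4 mol/L
α₀ = 1/(1 + K1/[H⁺] + K1K2/[H⁺]²) = 1/(1 + 10^+0.75 + 10^-2.57) = 0.1509
DIC = [CO2*]/α₀ = 1.347×10^-4 / 0.1509 = 0.893 mmol/L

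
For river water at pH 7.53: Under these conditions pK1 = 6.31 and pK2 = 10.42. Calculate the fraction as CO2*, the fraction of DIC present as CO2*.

α₀ = 0.0568

α₀ = 1 / (1 + K1/[H⁺] + K1K2/[H⁺]²) = 1 / (1 + 10^+1.22 + 10^-1.67)
   = 1 / (1 + 16.596 + 0.021380) = 1/17.617 = 0.05676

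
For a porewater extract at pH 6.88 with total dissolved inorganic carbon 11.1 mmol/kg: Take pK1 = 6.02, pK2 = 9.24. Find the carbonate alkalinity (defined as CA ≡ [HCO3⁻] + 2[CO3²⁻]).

CA = 9.80 mmol/kg

CA = [HCO3⁻] + 2[CO3²⁻] = (α₁ + 2α₂)·DIC
At pH 6.88: [H⁺]/K1 = 10^-0.86 = 0.13804, K2/[H⁺] = 10^-2.36 = 0.0043652
α₁ = 1/(1 + 0.13804 + 0.0043652) = 1/1.1424 = 0.8753; α₂ = α₁·K2/[H⁺] = 0.003821
α₁ + 2α₂ = 0.8830
CA = 0.8830 × 11.1 = 9.80 mmol/kg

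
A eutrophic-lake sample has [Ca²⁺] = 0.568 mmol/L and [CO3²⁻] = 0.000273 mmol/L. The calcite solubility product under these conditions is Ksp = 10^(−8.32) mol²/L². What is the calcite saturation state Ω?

Ω = 0.0324

Ksp = 10^(−8.32) = 4.786×10^-9
Ω = [Ca²⁺][CO3²⁻]/Ksp = (0.568×10^-3)(0.000273×10^-3) / 4.786×10^-9 = 0.0324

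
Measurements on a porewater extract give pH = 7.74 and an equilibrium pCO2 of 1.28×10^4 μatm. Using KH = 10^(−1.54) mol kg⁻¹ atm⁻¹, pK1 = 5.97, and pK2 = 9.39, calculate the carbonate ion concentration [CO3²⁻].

[CO3²⁻] = 0.487 mmol/kg

[CO2*] = KH · pCO2 = 10^(−1.54) × 1.28×10^4×10^-6 = 3.692×10^-4 mol/kg
α₀ = 1/(1 + K1/[H⁺] + K1K2/[H⁺]²) = 1/(1 + 10^+1.77 + 10^+0.12) = 0.01634
DIC = [CO2*]/α₀ = 3.692×10^-4 / 0.01634 = 22.59 mmol/kg
[CO3²⁻] = α₂·DIC; α₂ = 0.02154, so [CO3²⁻] = 0.02154 × 22.59 = 0.487 mmol/kg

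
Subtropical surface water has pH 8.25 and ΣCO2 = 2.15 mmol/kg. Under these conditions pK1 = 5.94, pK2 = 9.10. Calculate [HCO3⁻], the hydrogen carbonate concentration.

α₁ = 1 / (1 + [H⁺]/K1 + K2/[H⁺]) = 1 / (1 + 10^-2.31 + 10^-0.85)
   = 1 / (1 + 0.0048978 + 0.14125) = 1/1.1462 = 0.8725
[HCO3⁻] = α₁ × DIC = 0.8725 × 2.15 = 1.88 mmol/kg

[HCO3⁻] = 1.88 mmol/kg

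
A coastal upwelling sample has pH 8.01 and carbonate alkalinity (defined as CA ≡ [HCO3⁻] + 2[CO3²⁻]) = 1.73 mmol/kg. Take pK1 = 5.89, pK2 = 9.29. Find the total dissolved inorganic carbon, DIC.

CA = [HCO3⁻] + 2[CO3²⁻] = (α₁ + 2α₂)·DIC
At pH 8.01: [H⁺]/K1 = 10^-2.12 = 0.0075858, K2/[H⁺] = 10^-1.28 = 0.052481
α₁ = 1/(1 + 0.0075858 + 0.052481) = 1/1.0601 = 0.9433; α₂ = α₁·K2/[H⁺] = 0.04951
α₁ + 2α₂ = 1.0424
DIC = CA / (α₁ + 2α₂) = 1.73 / 1.0424 = 1.66 mmol/kg

DIC = 1.66 mmol/kg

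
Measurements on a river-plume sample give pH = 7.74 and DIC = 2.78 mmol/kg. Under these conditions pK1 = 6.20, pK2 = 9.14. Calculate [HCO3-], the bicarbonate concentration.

α₁ = 1 / (1 + [H⁺]/K1 + K2/[H⁺]) = 1 / (1 + 10^-1.54 + 10^-1.40)
   = 1 / (1 + 0.028840 + 0.039811) = 1/1.0687 = 0.9358
[HCO3⁻] = α₁ × DIC = 0.9358 × 2.78 = 2.60 mmol/kg

[HCO3⁻] = 2.60 mmol/kg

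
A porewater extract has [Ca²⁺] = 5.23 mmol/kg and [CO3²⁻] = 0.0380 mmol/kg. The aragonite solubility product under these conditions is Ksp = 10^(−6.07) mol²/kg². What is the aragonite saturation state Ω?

Ω = 0.233

Ksp = 10^(−6.07) = 8.511×10^-7
Ω = [Ca²⁺][CO3²⁻]/Ksp = (5.23×10^-3)(0.0380×10^-3) / 8.511×10^-7 = 0.233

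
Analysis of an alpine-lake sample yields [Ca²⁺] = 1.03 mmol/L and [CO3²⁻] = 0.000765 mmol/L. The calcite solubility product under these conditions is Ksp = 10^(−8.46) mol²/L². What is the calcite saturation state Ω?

Ksp = 10^(−8.46) = 3.467×10^-9
Ω = [Ca²⁺][CO3²⁻]/Ksp = (1.03×10^-3)(0.000765×10^-3) / 3.467×10^-9 = 0.227

Ω = 0.227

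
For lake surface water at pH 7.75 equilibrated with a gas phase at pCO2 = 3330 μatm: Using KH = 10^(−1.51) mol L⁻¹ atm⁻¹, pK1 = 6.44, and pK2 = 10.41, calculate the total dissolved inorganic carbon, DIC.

[CO2*] = KH · pCO2 = 10^(−1.51) × 3330×10^-6 = 1.029×10^-4 mol/L
α₀ = 1/(1 + K1/[H⁺] + K1K2/[H⁺]²) = 1/(1 + 10^+1.31 + 10^-1.35) = 0.04659
DIC = [CO2*]/α₀ = 1.029×10^-4 / 0.04659 = 2.21 mmol/L

DIC = 2.21 mmol/L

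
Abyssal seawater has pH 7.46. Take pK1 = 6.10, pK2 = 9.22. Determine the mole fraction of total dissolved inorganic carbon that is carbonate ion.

α₂ = 0.0164

α₂ = 1 / (1 + [H⁺]/K2 + [H⁺]²/(K1K2)) = 1 / (1 + 10^+1.76 + 10^+0.40)
   = 1 / (1 + 57.544 + 2.5119) = 1/61.056 = 0.01638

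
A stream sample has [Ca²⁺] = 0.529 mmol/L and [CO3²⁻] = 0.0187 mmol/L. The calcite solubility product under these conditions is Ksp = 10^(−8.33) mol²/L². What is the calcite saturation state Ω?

Ksp = 10^(−8.33) = 4.677×10^-9
Ω = [Ca²⁺][CO3²⁻]/Ksp = (0.529×10^-3)(0.0187×10^-3) / 4.677×10^-9 = 2.11

Ω = 2.11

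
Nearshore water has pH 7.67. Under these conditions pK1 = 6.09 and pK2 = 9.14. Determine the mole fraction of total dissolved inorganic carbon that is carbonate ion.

α₂ = 1 / (1 + [H⁺]/K2 + [H⁺]²/(K1K2)) = 1 / (1 + 10^+1.47 + 10^-0.11)
   = 1 / (1 + 29.512 + 0.77625) = 1/31.288 = 0.03196

α₂ = 0.0320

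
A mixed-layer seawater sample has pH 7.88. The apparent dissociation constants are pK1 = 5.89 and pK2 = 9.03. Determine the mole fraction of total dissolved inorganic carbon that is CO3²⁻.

α₂ = 1 / (1 + [H⁺]/K2 + [H⁺]²/(K1K2)) = 1 / (1 + 10^+1.15 + 10^-0.84)
   = 1 / (1 + 14.125 + 0.14454) = 1/15.270 = 0.06549

α₂ = 0.0655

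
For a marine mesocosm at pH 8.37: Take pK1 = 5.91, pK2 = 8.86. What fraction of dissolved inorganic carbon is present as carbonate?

α₂ = 1 / (1 + [H⁺]/K2 + [H⁺]²/(K1K2)) = 1 / (1 + 10^+0.49 + 10^-1.97)
   = 1 / (1 + 3.0903 + 0.010715) = 1/4.1010 = 0.2438

α₂ = 0.244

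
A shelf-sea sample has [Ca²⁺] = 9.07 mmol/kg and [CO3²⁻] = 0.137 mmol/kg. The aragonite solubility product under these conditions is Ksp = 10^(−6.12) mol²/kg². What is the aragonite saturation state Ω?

Ksp = 10^(−6.12) = 7.586×10^-7
Ω = [Ca²⁺][CO3²⁻]/Ksp = (9.07×10^-3)(0.137×10^-3) / 7.586×10^-7 = 1.64

Ω = 1.64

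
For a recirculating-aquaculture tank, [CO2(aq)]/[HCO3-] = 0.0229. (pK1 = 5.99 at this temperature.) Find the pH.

From K1 = [H⁺][HCO3-]/[CO2(aq)]:  pH = pK1 − log₁₀([CO2(aq)]/[HCO3-])
log₁₀(0.0229) = -1.640
pH = 5.99 − (-1.640) = 7.63

pH = 7.63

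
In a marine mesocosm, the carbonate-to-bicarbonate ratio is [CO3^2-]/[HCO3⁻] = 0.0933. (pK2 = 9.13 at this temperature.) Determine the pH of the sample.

pH = 8.10

From K2 = [H⁺][CO3^2-]/[HCO3⁻]:  pH = pK2 + log₁₀([CO3^2-]/[HCO3⁻])
log₁₀(0.0933) = -1.030
pH = 9.13 + (-1.030) = 8.10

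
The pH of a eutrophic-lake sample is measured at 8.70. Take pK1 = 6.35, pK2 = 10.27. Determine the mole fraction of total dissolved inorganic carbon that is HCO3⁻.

α₁ = 0.970

α₁ = 1 / (1 + [H⁺]/K1 + K2/[H⁺]) = 1 / (1 + 10^-2.35 + 10^-1.57)
   = 1 / (1 + 0.0044668 + 0.026915) = 1/1.0314 = 0.9696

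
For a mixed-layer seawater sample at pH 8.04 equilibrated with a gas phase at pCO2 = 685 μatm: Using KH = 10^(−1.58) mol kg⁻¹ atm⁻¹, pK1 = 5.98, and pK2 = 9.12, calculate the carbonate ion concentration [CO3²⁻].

[CO2*] = KH · pCO2 = 10^(−1.58) × 685×10^-6 = 1.802×10^-5 mol/kg
α₀ = 1/(1 + K1/[H⁺] + K1K2/[H⁺]²) = 1/(1 + 10^+2.06 + 10^+0.98) = 0.007977
DIC = [CO2*]/α₀ = 1.802×10^-5 / 0.007977 = 2.259 mmol/kg
[CO3²⁻] = α₂·DIC; α₂ = 0.07618, so [CO3²⁻] = 0.07618 × 2.259 = 0.172 mmol/kg

[CO3²⁻] = 0.172 mmol/kg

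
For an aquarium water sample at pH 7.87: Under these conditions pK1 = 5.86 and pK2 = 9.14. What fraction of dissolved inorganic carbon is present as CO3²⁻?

α₂ = 1 / (1 + [H⁺]/K2 + [H⁺]²/(K1K2)) = 1 / (1 + 10^+1.27 + 10^-0.74)
   = 1 / (1 + 18.621 + 0.18197) = 1/19.803 = 0.05050

α₂ = 0.0505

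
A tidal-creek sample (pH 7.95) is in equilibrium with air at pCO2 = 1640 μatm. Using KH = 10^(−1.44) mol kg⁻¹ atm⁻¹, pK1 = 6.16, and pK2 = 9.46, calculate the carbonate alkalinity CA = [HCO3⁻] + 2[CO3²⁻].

CA = 3.90 mmol/kg

[CO2*] = KH · pCO2 = 10^(−1.44) × 1640×10^-6 = 5.954×10^-5 mol/kg
α₀ = 1/(1 + K1/[H⁺] + K1K2/[H⁺]²) = 1/(1 + 10^+1.79 + 10^+0.28) = 0.01549
DIC = [CO2*]/α₀ = 5.954×10^-5 / 0.01549 = 3.845 mmol/kg
CA = (α₁ + 2α₂)·DIC = (0.9550 + 2×0.02951) × 3.845 = 3.90 mmol/kg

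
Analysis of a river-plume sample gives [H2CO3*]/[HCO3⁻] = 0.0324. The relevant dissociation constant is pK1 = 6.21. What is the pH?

From K1 = [H⁺][HCO3⁻]/[H2CO3*]:  pH = pK1 − log₁₀([H2CO3*]/[HCO3⁻])
log₁₀(0.0324) = -1.489
pH = 6.21 − (-1.489) = 7.70

pH = 7.70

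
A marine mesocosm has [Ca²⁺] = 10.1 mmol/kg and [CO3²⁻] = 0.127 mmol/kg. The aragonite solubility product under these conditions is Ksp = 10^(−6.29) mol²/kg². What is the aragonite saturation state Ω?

Ω = 2.50

Ksp = 10^(−6.29) = 5.129×10^-7
Ω = [Ca²⁺][CO3²⁻]/Ksp = (10.1×10^-3)(0.127×10^-3) / 5.129×10^-7 = 2.50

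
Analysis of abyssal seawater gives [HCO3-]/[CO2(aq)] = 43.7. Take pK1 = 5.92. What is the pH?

pH = 7.56

From K1 = [H⁺][HCO3-]/[CO2(aq)]:  pH = pK1 + log₁₀([HCO3-]/[CO2(aq)])
log₁₀(43.7) = +1.640
pH = 5.92 + (+1.640) = 7.56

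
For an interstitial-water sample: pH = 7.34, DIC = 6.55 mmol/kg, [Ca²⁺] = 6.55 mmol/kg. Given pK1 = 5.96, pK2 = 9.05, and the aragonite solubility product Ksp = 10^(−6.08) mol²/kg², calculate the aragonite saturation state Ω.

Ω = 0.948

α₂ = 1 / (1 + [H⁺]/K2 + [H⁺]²/(K1K2)) = 1 / (1 + 10^+1.71 + 10^+0.33)
   = 1 / (1 + 51.286 + 2.1380) = 1/54.424 = 0.01837
[CO3²⁻] = α₂ × DIC = 0.01837 × 6.55 = 0.1204 mmol/kg
Ksp = 10^(−6.08) = 8.318×10^-7
Ω = [Ca²⁺][CO3²⁻]/Ksp = (6.55×10^-3)(1.204×10^-4) / 8.318×10^-7 = 0.948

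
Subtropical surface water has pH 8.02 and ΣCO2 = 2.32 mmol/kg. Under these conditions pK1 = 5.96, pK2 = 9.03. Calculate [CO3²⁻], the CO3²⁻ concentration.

α₂ = 1 / (1 + [H⁺]/K2 + [H⁺]²/(K1K2)) = 1 / (1 + 10^+1.01 + 10^-1.05)
   = 1 / (1 + 10.233 + 0.089125) = 1/11.322 = 0.08832
[CO3²⁻] = α₂ × DIC = 0.08832 × 2.32 = 0.205 mmol/kg

[CO3²⁻] = 0.205 mmol/kg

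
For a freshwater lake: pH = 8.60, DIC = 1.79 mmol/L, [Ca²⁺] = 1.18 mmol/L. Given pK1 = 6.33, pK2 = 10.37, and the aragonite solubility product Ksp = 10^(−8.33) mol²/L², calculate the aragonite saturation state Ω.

α₂ = 1 / (1 + [H⁺]/K2 + [H⁺]²/(K1K2)) = 1 / (1 + 10^+1.77 + 10^-0.50)
   = 1 / (1 + 58.884 + 0.31623) = 1/60.201 = 0.01661
[CO3²⁻] = α₂ × DIC = 0.01661 × 1.79 = 0.02973 mmol/L
Ksp = 10^(−8.33) = 4.677×10^-9
Ω = [Ca²⁺][CO3²⁻]/Ksp = (1.18×10^-3)(2.973×10^-5) / 4.677×10^-9 = 7.50

Ω = 7.50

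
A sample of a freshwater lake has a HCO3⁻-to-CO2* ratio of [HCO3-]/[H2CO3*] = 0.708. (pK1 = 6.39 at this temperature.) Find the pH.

From K1 = [H⁺][HCO3-]/[H2CO3*]:  pH = pK1 + log₁₀([HCO3-]/[H2CO3*])
log₁₀(0.708) = -0.150
pH = 6.39 + (-0.150) = 6.24

pH = 6.24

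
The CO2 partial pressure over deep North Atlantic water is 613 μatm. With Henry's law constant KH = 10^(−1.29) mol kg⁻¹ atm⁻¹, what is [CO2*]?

[CO2*] = 31.4 μmol/kg

KH = 10^(−1.29) = 5.129×10^-2 mol kg⁻¹ atm⁻¹
[CO2*] = KH · pCO2 = 5.129×10^-2 × 613×10^-6 atm = 3.14×10^-5 mol/kg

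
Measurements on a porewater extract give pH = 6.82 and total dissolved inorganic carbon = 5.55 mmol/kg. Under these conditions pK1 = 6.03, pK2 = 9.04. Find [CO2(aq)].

α₀ = 1 / (1 + K1/[H⁺] + K1K2/[H⁺]²) = 1 / (1 + 10^+0.79 + 10^-1.43)
   = 1 / (1 + 6.1660 + 0.037154) = 1/7.2031 = 0.1388
[CO2*] = α₀ × DIC = 0.1388 × 5.55 = 0.771 mmol/kg

[CO2*] = 0.771 mmol/kg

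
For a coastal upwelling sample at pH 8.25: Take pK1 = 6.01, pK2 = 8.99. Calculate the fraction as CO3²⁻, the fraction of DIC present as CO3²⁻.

α₂ = 0.153

α₂ = 1 / (1 + [H⁺]/K2 + [H⁺]²/(K1K2)) = 1 / (1 + 10^+0.74 + 10^-1.50)
   = 1 / (1 + 5.4954 + 0.031623) = 1/6.5270 = 0.1532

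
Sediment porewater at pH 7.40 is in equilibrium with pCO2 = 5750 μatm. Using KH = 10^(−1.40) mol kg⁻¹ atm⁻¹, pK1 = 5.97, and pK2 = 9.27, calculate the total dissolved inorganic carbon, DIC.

[CO2*] = KH · pCO2 = 10^(−1.40) × 5750×10^-6 = 2.289×10^-4 mol/kg
α₀ = 1/(1 + K1/[H⁺] + K1K2/[H⁺]²) = 1/(1 + 10^+1.43 + 10^-0.44) = 0.03536
DIC = [CO2*]/α₀ = 2.289×10^-4 / 0.03536 = 6.47 mmol/kg

DIC = 6.47 mmol/kg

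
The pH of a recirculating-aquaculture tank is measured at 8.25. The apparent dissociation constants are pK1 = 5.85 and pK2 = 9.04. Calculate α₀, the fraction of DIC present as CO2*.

α₀ = 1 / (1 + K1/[H⁺] + K1K2/[H⁺]²) = 1 / (1 + 10^+2.40 + 10^+1.61)
   = 1 / (1 + 251.19 + 40.738) = 1/292.93 = 0.003414

α₀ = 0.00341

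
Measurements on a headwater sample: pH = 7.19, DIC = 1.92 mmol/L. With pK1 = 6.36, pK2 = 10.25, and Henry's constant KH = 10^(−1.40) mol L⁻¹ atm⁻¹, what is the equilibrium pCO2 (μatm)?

α₀ = 1 / (1 + K1/[H⁺] + K1K2/[H⁺]²) = 1 / (1 + 10^+0.83 + 10^-2.23)
   = 1 / (1 + 6.7608 + 0.0058884) = 1/7.7667 = 0.1288
[CO2*] = α₀ × DIC = 0.1288 × 1.92 = 0.2472 mmol/L
pCO2 = [CO2*]/KH = 2.472×10^-4 / 3.981×10^-2 = 6210 μatm

pCO2 = 6210 μatm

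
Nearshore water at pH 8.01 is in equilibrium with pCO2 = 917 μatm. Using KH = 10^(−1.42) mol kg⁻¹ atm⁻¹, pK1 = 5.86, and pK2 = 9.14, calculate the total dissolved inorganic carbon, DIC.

DIC = 5.32 mmol/kg

[CO2*] = KH · pCO2 = 10^(−1.42) × 917×10^-6 = 3.486×10^-5 mol/kg
α₀ = 1/(1 + K1/[H⁺] + K1K2/[H⁺]²) = 1/(1 + 10^+2.15 + 10^+1.02) = 0.006548
DIC = [CO2*]/α₀ = 3.486×10^-5 / 0.006548 = 5.32 mmol/kg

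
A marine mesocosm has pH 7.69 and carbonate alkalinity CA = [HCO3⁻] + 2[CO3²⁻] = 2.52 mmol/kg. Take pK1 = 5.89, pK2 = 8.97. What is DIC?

CA = [HCO3⁻] + 2[CO3²⁻] = (α₁ + 2α₂)·DIC
At pH 7.69: [H⁺]/K1 = 10^-1.80 = 0.015849, K2/[H⁺] = 10^-1.28 = 0.052481
α₁ = 1/(1 + 0.015849 + 0.052481) = 1/1.0683 = 0.9360; α₂ = α₁·K2/[H⁺] = 0.04912
α₁ + 2α₂ = 1.0343
DIC = CA / (α₁ + 2α₂) = 2.52 / 1.0343 = 2.44 mmol/kg

DIC = 2.44 mmol/kg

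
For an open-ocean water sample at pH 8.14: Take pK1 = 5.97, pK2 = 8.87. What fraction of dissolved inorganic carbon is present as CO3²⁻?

α₂ = 1 / (1 + [H⁺]/K2 + [H⁺]²/(K1K2)) = 1 / (1 + 10^+0.73 + 10^-1.44)
   = 1 / (1 + 5.3703 + 0.036308) = 1/6.4066 = 0.1561

α₂ = 0.156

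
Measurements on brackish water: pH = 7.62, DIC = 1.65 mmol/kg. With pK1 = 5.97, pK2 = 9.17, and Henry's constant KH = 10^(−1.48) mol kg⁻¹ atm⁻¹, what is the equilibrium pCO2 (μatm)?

pCO2 = 1060 μatm

α₀ = 1 / (1 + K1/[H⁺] + K1K2/[H⁺]²) = 1 / (1 + 10^+1.65 + 10^+0.10)
   = 1 / (1 + 44.668 + 1.2589) = 1/46.927 = 0.02131
[CO2*] = α₀ × DIC = 0.02131 × 1.65 = 0.03516 mmol/kg
pCO2 = [CO2*]/KH = 3.516×10^-5 / 3.311×10^-2 = 1060 μatm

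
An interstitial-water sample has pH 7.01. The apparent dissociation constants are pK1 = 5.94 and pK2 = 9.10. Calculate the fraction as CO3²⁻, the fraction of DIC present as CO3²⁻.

α₂ = 0.00744

α₂ = 1 / (1 + [H⁺]/K2 + [H⁺]²/(K1K2)) = 1 / (1 + 10^+2.09 + 10^+1.02)
   = 1 / (1 + 123.03 + 10.471) = 1/134.50 = 0.007435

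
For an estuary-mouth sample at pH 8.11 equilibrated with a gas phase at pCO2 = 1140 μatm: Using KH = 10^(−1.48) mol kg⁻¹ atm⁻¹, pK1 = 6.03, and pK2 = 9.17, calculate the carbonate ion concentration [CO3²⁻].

[CO3²⁻] = 0.395 mmol/kg

[CO2*] = KH · pCO2 = 10^(−1.48) × 1140×10^-6 = 3.775×10^-5 mol/kg
α₀ = 1/(1 + K1/[H⁺] + K1K2/[H⁺]²) = 1/(1 + 10^+2.08 + 10^+1.02) = 0.007593
DIC = [CO2*]/α₀ = 3.775×10^-5 / 0.007593 = 4.971 mmol/kg
[CO3²⁻] = α₂·DIC; α₂ = 0.07951, so [CO3²⁻] = 0.07951 × 4.971 = 0.395 mmol/kg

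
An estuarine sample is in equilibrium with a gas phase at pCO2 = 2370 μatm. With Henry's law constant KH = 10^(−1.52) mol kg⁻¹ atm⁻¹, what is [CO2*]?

KH = 10^(−1.52) = 3.020×10^-2 mol kg⁻¹ atm⁻¹
[CO2*] = KH · pCO2 = 3.020×10^-2 × 2370×10^-6 atm = 7.16×10^-5 mol/kg

[CO2*] = 71.6 μmol/kg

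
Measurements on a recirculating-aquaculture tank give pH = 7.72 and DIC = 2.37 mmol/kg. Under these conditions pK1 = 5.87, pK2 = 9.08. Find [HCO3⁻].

α₁ = 1 / (1 + [H⁺]/K1 + K2/[H⁺]) = 1 / (1 + 10^-1.85 + 10^-1.36)
   = 1 / (1 + 0.014125 + 0.043652) = 1/1.0578 = 0.9454
[HCO3⁻] = α₁ × DIC = 0.9454 × 2.37 = 2.24 mmol/kg

[HCO3⁻] = 2.24 mmol/kg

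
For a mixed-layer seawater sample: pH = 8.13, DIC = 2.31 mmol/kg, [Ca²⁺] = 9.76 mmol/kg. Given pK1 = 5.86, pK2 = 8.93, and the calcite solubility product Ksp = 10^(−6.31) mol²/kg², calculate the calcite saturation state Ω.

Ω = 6.27

α₂ = 1 / (1 + [H⁺]/K2 + [H⁺]²/(K1K2)) = 1 / (1 + 10^+0.80 + 10^-1.47)
   = 1 / (1 + 6.3096 + 0.033884) = 1/7.3435 = 0.1362
[CO3²⁻] = α₂ × DIC = 0.1362 × 2.31 = 0.3146 mmol/kg
Ksp = 10^(−6.31) = 4.898×10^-7
Ω = [Ca²⁺][CO3²⁻]/Ksp = (9.76×10^-3)(3.146×10^-4) / 4.898×10^-7 = 6.27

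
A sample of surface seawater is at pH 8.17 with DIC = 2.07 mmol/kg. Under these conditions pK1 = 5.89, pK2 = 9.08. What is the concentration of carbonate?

[CO3²⁻] = 0.226 mmol/kg

α₂ = 1 / (1 + [H⁺]/K2 + [H⁺]²/(K1K2)) = 1 / (1 + 10^+0.91 + 10^-1.37)
   = 1 / (1 + 8.1283 + 0.042658) = 1/9.1710 = 0.1090
[CO3²⁻] = α₂ × DIC = 0.1090 × 2.07 = 0.226 mmol/kg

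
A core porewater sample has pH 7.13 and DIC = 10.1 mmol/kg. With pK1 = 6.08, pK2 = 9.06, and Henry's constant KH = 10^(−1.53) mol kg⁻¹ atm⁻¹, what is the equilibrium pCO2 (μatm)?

α₀ = 1 / (1 + K1/[H⁺] + K1K2/[H⁺]²) = 1 / (1 + 10^+1.05 + 10^-0.88)
   = 1 / (1 + 11.220 + 0.13183) = 1/12.352 = 0.08096
[CO2*] = α₀ × DIC = 0.08096 × 10.1 = 0.8177 mmol/kg
pCO2 = [CO2*]/KH = 8.177×10^-4 / 2.951×10^-2 = 2.77×10^4 μatm

pCO2 = 2.77×10^4 μatm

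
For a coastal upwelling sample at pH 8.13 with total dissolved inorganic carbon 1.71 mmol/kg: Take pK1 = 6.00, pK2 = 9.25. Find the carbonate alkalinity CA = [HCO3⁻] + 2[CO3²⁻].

CA = 1.82 mmol/kg

CA = [HCO3⁻] + 2[CO3²⁻] = (α₁ + 2α₂)·DIC
At pH 8.13: [H⁺]/K1 = 10^-2.13 = 0.0074131, K2/[H⁺] = 10^-1.12 = 0.075858
α₁ = 1/(1 + 0.0074131 + 0.075858) = 1/1.0833 = 0.9231; α₂ = α₁·K2/[H⁺] = 0.07003
α₁ + 2α₂ = 1.0632
CA = 1.0632 × 1.71 = 1.82 mmol/kg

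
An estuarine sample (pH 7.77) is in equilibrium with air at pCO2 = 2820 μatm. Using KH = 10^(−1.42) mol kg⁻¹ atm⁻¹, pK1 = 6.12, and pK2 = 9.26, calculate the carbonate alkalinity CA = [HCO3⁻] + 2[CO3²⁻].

CA = 5.10 mmol/kg

[CO2*] = KH · pCO2 = 10^(−1.42) × 2820×10^-6 = 1.072×10^-4 mol/kg
α₀ = 1/(1 + K1/[H⁺] + K1K2/[H⁺]²) = 1/(1 + 10^+1.65 + 10^+0.16) = 0.02123
DIC = [CO2*]/α₀ = 1.072×10^-4 / 0.02123 = 5.051 mmol/kg
CA = (α₁ + 2α₂)·DIC = (0.9481 + 2×0.03068) × 5.051 = 5.10 mmol/kg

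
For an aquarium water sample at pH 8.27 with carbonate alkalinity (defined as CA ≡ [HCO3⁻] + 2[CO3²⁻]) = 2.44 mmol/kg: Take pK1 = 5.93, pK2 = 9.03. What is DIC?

DIC = 2.13 mmol/kg

CA = [HCO3⁻] + 2[CO3²⁻] = (α₁ + 2α₂)·DIC
At pH 8.27: [H⁺]/K1 = 10^-2.34 = 0.0045709, K2/[H⁺] = 10^-0.76 = 0.17378
α₁ = 1/(1 + 0.0045709 + 0.17378) = 1/1.1784 = 0.8486; α₂ = α₁·K2/[H⁺] = 0.1475
α₁ + 2α₂ = 1.1436
DIC = CA / (α₁ + 2α₂) = 2.44 / 1.1436 = 2.13 mmol/kg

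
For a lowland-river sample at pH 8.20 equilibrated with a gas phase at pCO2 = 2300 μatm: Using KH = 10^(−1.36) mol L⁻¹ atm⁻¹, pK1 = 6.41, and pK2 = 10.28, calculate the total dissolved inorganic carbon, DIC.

[CO2*] = KH · pCO2 = 10^(−1.36) × 2300×10^-6 = 1.004×10^-4 mol/L
α₀ = 1/(1 + K1/[H⁺] + K1K2/[H⁺]²) = 1/(1 + 10^+1.79 + 10^-0.29) = 0.01583
DIC = [CO2*]/α₀ = 1.004×10^-4 / 0.01583 = 6.34 mmol/L

DIC = 6.34 mmol/L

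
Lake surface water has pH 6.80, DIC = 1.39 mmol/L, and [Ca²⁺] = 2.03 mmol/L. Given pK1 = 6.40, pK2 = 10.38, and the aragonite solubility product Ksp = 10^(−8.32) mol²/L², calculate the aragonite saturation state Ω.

α₂ = 1 / (1 + [H⁺]/K2 + [H⁺]²/(K1K2)) = 1 / (1 + 10^+3.58 + 10^+3.18)
   = 1 / (1 + 3801.9 + 1513.6) = 1/5316.5 = 0.0001881
[CO3²⁻] = α₂ × DIC = 0.0001881 × 1.39 = 0.0002615 mmol/L = 0.2615 μmol/L
Ksp = 10^(−8.32) = 4.786×10^-9
Ω = [Ca²⁺][CO3²⁻]/Ksp = (2.03×10^-3)(2.615×10^-7) / 4.786×10^-9 = 0.111

Ω = 0.111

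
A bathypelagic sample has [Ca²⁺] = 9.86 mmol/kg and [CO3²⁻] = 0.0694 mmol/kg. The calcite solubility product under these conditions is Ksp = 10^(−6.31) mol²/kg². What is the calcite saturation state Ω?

Ksp = 10^(−6.31) = 4.898×10^-7
Ω = [Ca²⁺][CO3²⁻]/Ksp = (9.86×10^-3)(0.0694×10^-3) / 4.898×10^-7 = 1.40

Ω = 1.40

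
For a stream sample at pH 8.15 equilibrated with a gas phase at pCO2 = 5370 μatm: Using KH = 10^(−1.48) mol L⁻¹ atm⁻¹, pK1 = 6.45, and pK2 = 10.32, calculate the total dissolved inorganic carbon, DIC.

DIC = 9.15 mmol/L

[CO2*] = KH · pCO2 = 10^(−1.48) × 5370×10^-6 = 1.778×10^-4 mol/L
α₀ = 1/(1 + K1/[H⁺] + K1K2/[H⁺]²) = 1/(1 + 10^+1.70 + 10^-0.47) = 0.01943
DIC = [CO2*]/α₀ = 1.778×10^-4 / 0.01943 = 9.15 mmol/L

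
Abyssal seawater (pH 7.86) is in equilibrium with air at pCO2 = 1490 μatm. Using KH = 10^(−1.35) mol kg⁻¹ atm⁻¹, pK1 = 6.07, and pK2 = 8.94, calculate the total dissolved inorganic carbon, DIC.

[CO2*] = KH · pCO2 = 10^(−1.35) × 1490×10^-6 = 6.656×10^-5 mol/kg
α₀ = 1/(1 + K1/[H⁺] + K1K2/[H⁺]²) = 1/(1 + 10^+1.79 + 10^+0.71) = 0.01475
DIC = [CO2*]/α₀ = 6.656×10^-5 / 0.01475 = 4.51 mmol/kg

DIC = 4.51 mmol/kg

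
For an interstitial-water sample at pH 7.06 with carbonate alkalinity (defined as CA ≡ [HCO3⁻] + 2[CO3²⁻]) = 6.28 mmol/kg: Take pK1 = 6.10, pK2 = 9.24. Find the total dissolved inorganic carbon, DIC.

CA = [HCO3⁻] + 2[CO3²⁻] = (α₁ + 2α₂)·DIC
At pH 7.06: [H⁺]/K1 = 10^-0.96 = 0.10965, K2/[H⁺] = 10^-2.18 = 0.0066069
α₁ = 1/(1 + 0.10965 + 0.0066069) = 1/1.1163 = 0.8959; α₂ = α₁·K2/[H⁺] = 0.005919
α₁ + 2α₂ = 0.9077
DIC = CA / (α₁ + 2α₂) = 6.28 / 0.9077 = 6.92 mmol/kg

DIC = 6.92 mmol/kg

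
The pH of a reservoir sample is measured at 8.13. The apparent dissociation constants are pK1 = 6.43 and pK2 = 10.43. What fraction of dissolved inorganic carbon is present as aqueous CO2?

α₀ = 1 / (1 + K1/[H⁺] + K1K2/[H⁺]²) = 1 / (1 + 10^+1.70 + 10^-0.60)
   = 1 / (1 + 50.119 + 0.25119) = 1/51.370 = 0.01947

α₀ = 0.0195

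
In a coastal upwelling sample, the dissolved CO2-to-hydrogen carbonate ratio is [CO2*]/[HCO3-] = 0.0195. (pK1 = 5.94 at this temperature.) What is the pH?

From K1 = [H⁺][HCO3-]/[CO2*]:  pH = pK1 − log₁₀([CO2*]/[HCO3-])
log₁₀(0.0195) = -1.710
pH = 5.94 − (-1.710) = 7.65

pH = 7.65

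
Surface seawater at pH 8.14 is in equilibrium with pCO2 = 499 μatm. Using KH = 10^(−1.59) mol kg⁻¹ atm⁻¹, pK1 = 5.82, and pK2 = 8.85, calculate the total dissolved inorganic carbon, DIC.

DIC = 3.22 mmol/kg

[CO2*] = KH · pCO2 = 10^(−1.59) × 499×10^-6 = 1.283×10^-5 mol/kg
α₀ = 1/(1 + K1/[H⁺] + K1K2/[H⁺]²) = 1/(1 + 10^+2.32 + 10^+1.61) = 0.003989
DIC = [CO2*]/α₀ = 1.283×10^-5 / 0.003989 = 3.22 mmol/kg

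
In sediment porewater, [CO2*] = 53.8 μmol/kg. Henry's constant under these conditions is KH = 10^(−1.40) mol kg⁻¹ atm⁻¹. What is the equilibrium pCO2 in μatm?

pCO2 = 1350 μatm

KH = 10^(−1.40) = 3.981×10^-2 mol kg⁻¹ atm⁻¹
pCO2 = [CO2*]/KH = 53.8×10^-6 / 3.981×10^-2 = 1.35×10^-3 atm = 1350 μatm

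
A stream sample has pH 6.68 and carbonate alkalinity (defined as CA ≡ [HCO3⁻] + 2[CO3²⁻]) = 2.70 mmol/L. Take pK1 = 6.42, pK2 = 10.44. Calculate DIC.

CA = [HCO3⁻] + 2[CO3²⁻] = (α₁ + 2α₂)·DIC
At pH 6.68: [H⁺]/K1 = 10^-0.26 = 0.54954, K2/[H⁺] = 10^-3.76 = 0.00017378
α₁ = 1/(1 + 0.54954 + 0.00017378) = 1/1.5497 = 0.6453; α₂ = α₁·K2/[H⁺] = 0.0001121
α₁ + 2α₂ = 0.6455
DIC = CA / (α₁ + 2α₂) = 2.70 / 0.6455 = 4.18 mmol/L

DIC = 4.18 mmol/L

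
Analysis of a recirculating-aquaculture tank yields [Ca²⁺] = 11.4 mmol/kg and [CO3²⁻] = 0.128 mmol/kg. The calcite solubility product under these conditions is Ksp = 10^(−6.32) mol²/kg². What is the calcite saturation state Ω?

Ω = 3.05

Ksp = 10^(−6.32) = 4.786×10^-7
Ω = [Ca²⁺][CO3²⁻]/Ksp = (11.4×10^-3)(0.128×10^-3) / 4.786×10^-7 = 3.05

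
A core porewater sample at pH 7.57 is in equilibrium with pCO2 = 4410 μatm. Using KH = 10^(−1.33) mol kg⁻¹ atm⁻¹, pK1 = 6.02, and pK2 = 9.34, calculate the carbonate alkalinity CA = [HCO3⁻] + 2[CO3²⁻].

CA = 7.57 mmol/kg

[CO2*] = KH · pCO2 = 10^(−1.33) × 4410×10^-6 = 2.063×10^-4 mol/kg
α₀ = 1/(1 + K1/[H⁺] + K1K2/[H⁺]²) = 1/(1 + 10^+1.55 + 10^-0.22) = 0.02697
DIC = [CO2*]/α₀ = 2.063×10^-4 / 0.02697 = 7.649 mmol/kg
CA = (α₁ + 2α₂)·DIC = (0.9568 + 2×0.01625) × 7.649 = 7.57 mmol/kg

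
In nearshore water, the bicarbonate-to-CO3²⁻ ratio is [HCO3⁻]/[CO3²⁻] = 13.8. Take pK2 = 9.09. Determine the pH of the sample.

From K2 = [H⁺][CO3²⁻]/[HCO3⁻]:  pH = pK2 − log₁₀([HCO3⁻]/[CO3²⁻])
log₁₀(13.8) = +1.140
pH = 9.09 − (+1.140) = 7.95

pH = 7.95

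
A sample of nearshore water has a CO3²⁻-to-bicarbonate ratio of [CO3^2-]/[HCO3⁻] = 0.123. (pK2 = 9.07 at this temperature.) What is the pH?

pH = 8.16

From K2 = [H⁺][CO3^2-]/[HCO3⁻]:  pH = pK2 + log₁₀([CO3^2-]/[HCO3⁻])
log₁₀(0.123) = -0.910
pH = 9.07 + (-0.910) = 8.16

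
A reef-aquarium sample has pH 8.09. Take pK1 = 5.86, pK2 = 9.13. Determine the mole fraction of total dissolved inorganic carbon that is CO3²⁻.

α₂ = 0.0831

α₂ = 1 / (1 + [H⁺]/K2 + [H⁺]²/(K1K2)) = 1 / (1 + 10^+1.04 + 10^-1.19)
   = 1 / (1 + 10.965 + 0.064565) = 1/12.029 = 0.08313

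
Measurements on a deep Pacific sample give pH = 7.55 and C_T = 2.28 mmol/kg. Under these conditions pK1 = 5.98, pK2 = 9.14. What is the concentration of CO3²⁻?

α₂ = 1 / (1 + [H⁺]/K2 + [H⁺]²/(K1K2)) = 1 / (1 + 10^+1.59 + 10^+0.02)
   = 1 / (1 + 38.905 + 1.0471) = 1/40.952 = 0.02442
[CO3²⁻] = α₂ × DIC = 0.02442 × 2.28 = 0.0557 mmol/kg

[CO3²⁻] = 0.0557 mmol/kg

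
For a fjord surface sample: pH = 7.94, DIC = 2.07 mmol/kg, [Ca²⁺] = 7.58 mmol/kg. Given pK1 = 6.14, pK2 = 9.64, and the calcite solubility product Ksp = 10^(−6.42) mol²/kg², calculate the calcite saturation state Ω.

α₂ = 1 / (1 + [H⁺]/K2 + [H⁺]²/(K1K2)) = 1 / (1 + 10^+1.70 + 10^-0.10)
   = 1 / (1 + 50.119 + 0.79433) = 1/51.913 = 0.01926
[CO3²⁻] = α₂ × DIC = 0.01926 × 2.07 = 0.03987 mmol/kg
Ksp = 10^(−6.42) = 3.802×10^-7
Ω = [Ca²⁺][CO3²⁻]/Ksp = (7.58×10^-3)(3.987×10^-5) / 3.802×10^-7 = 0.795

Ω = 0.795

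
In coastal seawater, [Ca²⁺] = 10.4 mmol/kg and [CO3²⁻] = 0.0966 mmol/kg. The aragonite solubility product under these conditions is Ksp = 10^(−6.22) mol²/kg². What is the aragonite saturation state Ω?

Ksp = 10^(−6.22) = 6.026×10^-7
Ω = [Ca²⁺][CO3²⁻]/Ksp = (10.4×10^-3)(0.0966×10^-3) / 6.026×10^-7 = 1.67

Ω = 1.67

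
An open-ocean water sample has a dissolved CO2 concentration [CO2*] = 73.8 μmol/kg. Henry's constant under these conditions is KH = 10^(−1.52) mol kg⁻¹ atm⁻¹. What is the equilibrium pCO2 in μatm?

KH = 10^(−1.52) = 3.020×10^-2 mol kg⁻¹ atm⁻¹
pCO2 = [CO2*]/KH = 73.8×10^-6 / 3.020×10^-2 = 2.44×10^-3 atm = 2440 μatm

pCO2 = 2440 μatm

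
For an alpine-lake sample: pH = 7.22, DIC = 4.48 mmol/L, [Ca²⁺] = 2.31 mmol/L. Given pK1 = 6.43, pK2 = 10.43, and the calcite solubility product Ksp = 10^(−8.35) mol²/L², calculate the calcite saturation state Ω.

α₂ = 1 / (1 + [H⁺]/K2 + [H⁺]²/(K1K2)) = 1 / (1 + 10^+3.21 + 10^+2.42)
   = 1 / (1 + 1621.8 + 263.03) = 1/1885.8 = 0.0005303
[CO3²⁻] = α₂ × DIC = 0.0005303 × 4.48 = 0.002376 mmol/L = 2.376 μmol/L
Ksp = 10^(−8.35) = 4.467×10^-9
Ω = [Ca²⁺][CO3²⁻]/Ksp = (2.31×10^-3)(2.376×10^-6) / 4.467×10^-9 = 1.23

Ω = 1.23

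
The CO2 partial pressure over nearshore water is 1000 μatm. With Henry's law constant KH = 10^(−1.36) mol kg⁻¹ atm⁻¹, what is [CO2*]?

KH = 10^(−1.36) = 4.365×10^-2 mol kg⁻¹ atm⁻¹
[CO2*] = KH · pCO2 = 4.365×10^-2 × 1000×10^-6 atm = 4.37×10^-5 mol/kg

[CO2*] = 43.7 μmol/kg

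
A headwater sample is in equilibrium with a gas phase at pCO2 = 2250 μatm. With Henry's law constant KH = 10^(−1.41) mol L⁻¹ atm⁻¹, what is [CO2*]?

[CO2*] = 87.5 μmol/L

KH = 10^(−1.41) = 3.890×10^-2 mol L⁻¹ atm⁻¹
[CO2*] = KH · pCO2 = 3.890×10^-2 × 2250×10^-6 atm = 8.75×10^-5 mol/L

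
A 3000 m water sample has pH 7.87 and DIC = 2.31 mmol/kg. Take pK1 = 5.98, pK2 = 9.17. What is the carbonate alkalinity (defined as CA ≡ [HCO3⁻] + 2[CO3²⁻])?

CA = 2.39 mmol/kg

CA = [HCO3⁻] + 2[CO3²⁻] = (α₁ + 2α₂)·DIC
At pH 7.87: [H⁺]/K1 = 10^-1.89 = 0.012882, K2/[H⁺] = 10^-1.30 = 0.050119
α₁ = 1/(1 + 0.012882 + 0.050119) = 1/1.0630 = 0.9407; α₂ = α₁·K2/[H⁺] = 0.04715
α₁ + 2α₂ = 1.0350
CA = 1.0350 × 2.31 = 2.39 mmol/kg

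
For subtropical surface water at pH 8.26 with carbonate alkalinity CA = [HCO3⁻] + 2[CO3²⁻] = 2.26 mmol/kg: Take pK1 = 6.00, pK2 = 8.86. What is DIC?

DIC = 1.89 mmol/kg

CA = [HCO3⁻] + 2[CO3²⁻] = (α₁ + 2α₂)·DIC
At pH 8.26: [H⁺]/K1 = 10^-2.26 = 0.0054954, K2/[H⁺] = 10^-0.60 = 0.25119
α₁ = 1/(1 + 0.0054954 + 0.25119) = 1/1.2567 = 0.7957; α₂ = α₁·K2/[H⁺] = 0.1999
α₁ + 2α₂ = 1.1955
DIC = CA / (α₁ + 2α₂) = 2.26 / 1.1955 = 1.89 mmol/kg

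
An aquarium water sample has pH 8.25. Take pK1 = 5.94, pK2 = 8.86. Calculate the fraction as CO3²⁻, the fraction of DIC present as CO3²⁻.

α₂ = 1 / (1 + [H⁺]/K2 + [H⁺]²/(K1K2)) = 1 / (1 + 10^+0.61 + 10^-1.70)
   = 1 / (1 + 4.0738 + 0.019953) = 1/5.0938 = 0.1963

α₂ = 0.196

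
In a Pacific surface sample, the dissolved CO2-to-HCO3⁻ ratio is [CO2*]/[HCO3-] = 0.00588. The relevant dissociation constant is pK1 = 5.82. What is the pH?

pH = 8.05

From K1 = [H⁺][HCO3-]/[CO2*]:  pH = pK1 − log₁₀([CO2*]/[HCO3-])
log₁₀(0.00588) = -2.231
pH = 5.82 − (-2.231) = 8.05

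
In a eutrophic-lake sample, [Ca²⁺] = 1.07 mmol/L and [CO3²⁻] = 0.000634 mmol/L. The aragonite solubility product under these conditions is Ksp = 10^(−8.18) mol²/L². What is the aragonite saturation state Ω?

Ksp = 10^(−8.18) = 6.607×10^-9
Ω = [Ca²⁺][CO3²⁻]/Ksp = (1.07×10^-3)(0.000634×10^-3) / 6.607×10^-9 = 0.103

Ω = 0.103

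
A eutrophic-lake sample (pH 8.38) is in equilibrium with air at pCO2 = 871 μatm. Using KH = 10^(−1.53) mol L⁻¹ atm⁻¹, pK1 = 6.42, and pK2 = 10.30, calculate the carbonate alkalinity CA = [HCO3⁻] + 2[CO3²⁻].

[CO2*] = KH · pCO2 = 10^(−1.53) × 871×10^-6 = 2.571×10^-5 mol/L
α₀ = 1/(1 + K1/[H⁺] + K1K2/[H⁺]²) = 1/(1 + 10^+1.96 + 10^+0.04) = 0.01072
DIC = [CO2*]/α₀ = 2.571×10^-5 / 0.01072 = 2.398 mmol/L
CA = (α₁ + 2α₂)·DIC = (0.9775 + 2×0.01175) × 2.398 = 2.40 mmol/L

CA = 2.40 mmol/L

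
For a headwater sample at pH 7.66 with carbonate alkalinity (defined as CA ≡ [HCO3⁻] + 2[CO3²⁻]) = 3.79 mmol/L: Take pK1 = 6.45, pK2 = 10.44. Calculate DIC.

CA = [HCO3⁻] + 2[CO3²⁻] = (α₁ + 2α₂)·DIC
At pH 7.66: [H⁺]/K1 = 10^-1.21 = 0.061660, K2/[H⁺] = 10^-2.78 = 0.0016596
α₁ = 1/(1 + 0.061660 + 0.0016596) = 1/1.0633 = 0.9405; α₂ = α₁·K2/[H⁺] = 0.001561
α₁ + 2α₂ = 0.9436
DIC = CA / (α₁ + 2α₂) = 3.79 / 0.9436 = 4.02 mmol/L

DIC = 4.02 mmol/L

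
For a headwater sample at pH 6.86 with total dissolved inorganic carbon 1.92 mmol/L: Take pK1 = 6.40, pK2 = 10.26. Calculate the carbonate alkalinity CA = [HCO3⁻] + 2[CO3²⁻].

CA = [HCO3⁻] + 2[CO3²⁻] = (α₁ + 2α₂)·DIC
At pH 6.86: [H⁺]/K1 = 10^-0.46 = 0.34674, K2/[H⁺] = 10^-3.40 = 0.00039811
α₁ = 1/(1 + 0.34674 + 0.00039811) = 1/1.3471 = 0.7423; α₂ = α₁·K2/[H⁺] = 0.0002955
α₁ + 2α₂ = 0.7429
CA = 0.7429 × 1.92 = 1.43 mmol/L

CA = 1.43 mmol/L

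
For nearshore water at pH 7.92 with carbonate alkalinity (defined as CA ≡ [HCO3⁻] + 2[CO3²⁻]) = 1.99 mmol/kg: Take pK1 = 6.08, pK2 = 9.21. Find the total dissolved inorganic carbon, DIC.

CA = [HCO3⁻] + 2[CO3²⁻] = (α₁ + 2α₂)·DIC
At pH 7.92: [H⁺]/K1 = 10^-1.84 = 0.014454, K2/[H⁺] = 10^-1.29 = 0.051286
α₁ = 1/(1 + 0.014454 + 0.051286) = 1/1.0657 = 0.9383; α₂ = α₁·K2/[H⁺] = 0.04812
α₁ + 2α₂ = 1.0346
DIC = CA / (α₁ + 2α₂) = 1.99 / 1.0346 = 1.92 mmol/kg

DIC = 1.92 mmol/kg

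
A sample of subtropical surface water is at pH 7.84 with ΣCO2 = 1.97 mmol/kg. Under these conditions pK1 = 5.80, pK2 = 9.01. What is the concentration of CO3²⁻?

α₂ = 1 / (1 + [H⁺]/K2 + [H⁺]²/(K1K2)) = 1 / (1 + 10^+1.17 + 10^-0.87)
   = 1 / (1 + 14.791 + 0.13490) = 1/15.926 = 0.06279
[CO3²⁻] = α₂ × DIC = 0.06279 × 1.97 = 0.124 mmol/kg

[CO3²⁻] = 0.124 mmol/kg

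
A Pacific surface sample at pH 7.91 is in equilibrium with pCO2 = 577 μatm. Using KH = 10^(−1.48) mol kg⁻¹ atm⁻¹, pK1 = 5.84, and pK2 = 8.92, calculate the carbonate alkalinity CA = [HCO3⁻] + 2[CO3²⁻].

CA = 2.68 mmol/kg

[CO2*] = KH · pCO2 = 10^(−1.48) × 577×10^-6 = 1.911×10^-5 mol/kg
α₀ = 1/(1 + K1/[H⁺] + K1K2/[H⁺]²) = 1/(1 + 10^+2.07 + 10^+1.06) = 0.007694
DIC = [CO2*]/α₀ = 1.911×10^-5 / 0.007694 = 2.483 mmol/kg
CA = (α₁ + 2α₂)·DIC = (0.9040 + 2×0.08834) × 2.483 = 2.68 mmol/kg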